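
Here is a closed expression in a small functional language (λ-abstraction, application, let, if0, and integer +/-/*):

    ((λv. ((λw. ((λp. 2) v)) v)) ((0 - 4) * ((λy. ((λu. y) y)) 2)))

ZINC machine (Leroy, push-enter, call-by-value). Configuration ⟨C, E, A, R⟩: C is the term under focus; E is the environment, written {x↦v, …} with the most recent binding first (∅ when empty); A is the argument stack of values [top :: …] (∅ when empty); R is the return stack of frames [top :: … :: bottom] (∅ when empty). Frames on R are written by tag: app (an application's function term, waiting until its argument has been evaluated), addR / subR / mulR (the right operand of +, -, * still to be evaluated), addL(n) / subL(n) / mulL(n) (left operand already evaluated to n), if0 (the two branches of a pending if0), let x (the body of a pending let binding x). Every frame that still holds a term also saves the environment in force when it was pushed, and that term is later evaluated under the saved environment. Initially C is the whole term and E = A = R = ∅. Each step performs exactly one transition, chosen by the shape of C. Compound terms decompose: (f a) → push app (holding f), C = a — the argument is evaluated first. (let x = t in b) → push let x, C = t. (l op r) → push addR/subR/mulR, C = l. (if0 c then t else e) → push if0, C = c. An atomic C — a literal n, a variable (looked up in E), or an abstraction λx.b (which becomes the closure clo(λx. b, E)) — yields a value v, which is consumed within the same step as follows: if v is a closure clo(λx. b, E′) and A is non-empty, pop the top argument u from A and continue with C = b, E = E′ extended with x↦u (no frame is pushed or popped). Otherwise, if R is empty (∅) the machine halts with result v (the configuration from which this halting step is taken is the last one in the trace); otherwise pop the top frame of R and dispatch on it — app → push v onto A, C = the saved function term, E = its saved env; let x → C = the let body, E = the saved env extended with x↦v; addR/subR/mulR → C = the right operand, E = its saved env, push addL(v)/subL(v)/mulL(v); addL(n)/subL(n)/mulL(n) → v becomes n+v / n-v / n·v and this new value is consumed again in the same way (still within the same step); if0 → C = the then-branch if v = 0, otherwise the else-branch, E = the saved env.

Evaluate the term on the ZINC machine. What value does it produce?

t=0: <C=((λv. ((λw. ((λp. 2) v)) v)) ((0 - 4) * ((λy. ((λu. y) y)) 2))), E=∅, A=∅, R=∅>
t=1: <C=((0 - 4) * ((λy. ((λu. y) y)) 2)), E=∅, A=∅, R=[app]>
t=2: <C=(0 - 4), E=∅, A=∅, R=[mulR :: app]>
t=3: <C=0, E=∅, A=∅, R=[subR :: mulR :: app]>
t=4: <C=4, E=∅, A=∅, R=[subL(0) :: mulR :: app]>
t=5: <C=((λy. ((λu. y) y)) 2), E=∅, A=∅, R=[mulL(-4) :: app]>
t=6: <C=2, E=∅, A=∅, R=[app :: mulL(-4) :: app]>
t=7: <C=(λy. ((λu. y) y)), E=∅, A=[2], R=[mulL(-4) :: app]>
t=8: <C=((λu. y) y), E={y↦2}, A=∅, R=[mulL(-4) :: app]>
t=9: <C=y, E={y↦2}, A=∅, R=[app :: mulL(-4) :: app]>
t=10: <C=(λu. y), E={y↦2}, A=[2], R=[mulL(-4) :: app]>
t=11: <C=y, E={u↦2, y↦2}, A=∅, R=[mulL(-4) :: app]>
t=12: <C=(λv. ((λw. ((λp. 2) v)) v)), E=∅, A=[-8], R=∅>
t=13: <C=((λw. ((λp. 2) v)) v), E={v↦-8}, A=∅, R=∅>
t=14: <C=v, E={v↦-8}, A=∅, R=[app]>
t=15: <C=(λw. ((λp. 2) v)), E={v↦-8}, A=[-8], R=∅>
t=16: <C=((λp. 2) v), E={w↦-8, v↦-8}, A=∅, R=∅>
t=17: <C=v, E={w↦-8, v↦-8}, A=∅, R=[app]>
t=18: <C=(λp. 2), E={w↦-8, v↦-8}, A=[-8], R=∅>
t=19: <C=2, E={p↦-8, w↦-8, v↦-8}, A=∅, R=∅>
→ final value 2

Answer: 2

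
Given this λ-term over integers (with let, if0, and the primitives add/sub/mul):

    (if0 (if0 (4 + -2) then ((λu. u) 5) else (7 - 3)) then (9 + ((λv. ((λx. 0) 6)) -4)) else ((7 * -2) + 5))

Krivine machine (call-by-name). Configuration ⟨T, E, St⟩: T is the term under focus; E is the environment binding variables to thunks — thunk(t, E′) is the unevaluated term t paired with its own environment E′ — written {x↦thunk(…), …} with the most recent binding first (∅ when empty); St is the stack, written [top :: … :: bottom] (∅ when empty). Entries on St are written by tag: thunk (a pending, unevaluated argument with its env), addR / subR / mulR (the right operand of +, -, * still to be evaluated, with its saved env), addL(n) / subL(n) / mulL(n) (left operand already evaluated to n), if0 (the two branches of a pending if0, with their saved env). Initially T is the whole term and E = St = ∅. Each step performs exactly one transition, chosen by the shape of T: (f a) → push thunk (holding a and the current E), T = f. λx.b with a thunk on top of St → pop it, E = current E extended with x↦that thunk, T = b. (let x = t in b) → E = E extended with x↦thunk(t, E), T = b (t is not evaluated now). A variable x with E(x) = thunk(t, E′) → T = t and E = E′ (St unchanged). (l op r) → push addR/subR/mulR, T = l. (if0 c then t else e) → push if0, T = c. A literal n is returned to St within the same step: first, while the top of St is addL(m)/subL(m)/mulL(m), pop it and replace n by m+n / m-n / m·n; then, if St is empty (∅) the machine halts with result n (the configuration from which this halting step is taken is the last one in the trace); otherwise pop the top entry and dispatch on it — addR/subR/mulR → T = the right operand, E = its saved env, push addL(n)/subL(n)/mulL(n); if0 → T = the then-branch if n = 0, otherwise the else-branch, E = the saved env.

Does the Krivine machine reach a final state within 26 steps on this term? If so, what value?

[0] <T=(if0 (if0 (4 + -2) then ((λu. u) 5) else (7 - 3)) then (9 + ((λv. ((λx. 0) 6)) -4)) else ((7 * -2) + 5)), E=∅, St=∅>
[1] <T=(if0 (4 + -2) then ((λu. u) 5) else (7 - 3)), E=∅, St=[if0]>
[2] <T=(4 + -2), E=∅, St=[if0 :: if0]>
[3] <T=4, E=∅, St=[addR :: if0 :: if0]>
[4] <T=-2, E=∅, St=[addL(4) :: if0 :: if0]>
[5] <T=(7 - 3), E=∅, St=[if0]>
[6] <T=7, E=∅, St=[subR :: if0]>
[7] <T=3, E=∅, St=[subL(7) :: if0]>
[8] <T=((7 * -2) + 5), E=∅, St=∅>
[9] <T=(7 * -2), E=∅, St=[addR]>
[10] <T=7, E=∅, St=[mulR :: addR]>
[11] <T=-2, E=∅, St=[mulL(7) :: addR]>
[12] <T=5, E=∅, St=[addL(-14)]>
→ final value -9

Answer: -9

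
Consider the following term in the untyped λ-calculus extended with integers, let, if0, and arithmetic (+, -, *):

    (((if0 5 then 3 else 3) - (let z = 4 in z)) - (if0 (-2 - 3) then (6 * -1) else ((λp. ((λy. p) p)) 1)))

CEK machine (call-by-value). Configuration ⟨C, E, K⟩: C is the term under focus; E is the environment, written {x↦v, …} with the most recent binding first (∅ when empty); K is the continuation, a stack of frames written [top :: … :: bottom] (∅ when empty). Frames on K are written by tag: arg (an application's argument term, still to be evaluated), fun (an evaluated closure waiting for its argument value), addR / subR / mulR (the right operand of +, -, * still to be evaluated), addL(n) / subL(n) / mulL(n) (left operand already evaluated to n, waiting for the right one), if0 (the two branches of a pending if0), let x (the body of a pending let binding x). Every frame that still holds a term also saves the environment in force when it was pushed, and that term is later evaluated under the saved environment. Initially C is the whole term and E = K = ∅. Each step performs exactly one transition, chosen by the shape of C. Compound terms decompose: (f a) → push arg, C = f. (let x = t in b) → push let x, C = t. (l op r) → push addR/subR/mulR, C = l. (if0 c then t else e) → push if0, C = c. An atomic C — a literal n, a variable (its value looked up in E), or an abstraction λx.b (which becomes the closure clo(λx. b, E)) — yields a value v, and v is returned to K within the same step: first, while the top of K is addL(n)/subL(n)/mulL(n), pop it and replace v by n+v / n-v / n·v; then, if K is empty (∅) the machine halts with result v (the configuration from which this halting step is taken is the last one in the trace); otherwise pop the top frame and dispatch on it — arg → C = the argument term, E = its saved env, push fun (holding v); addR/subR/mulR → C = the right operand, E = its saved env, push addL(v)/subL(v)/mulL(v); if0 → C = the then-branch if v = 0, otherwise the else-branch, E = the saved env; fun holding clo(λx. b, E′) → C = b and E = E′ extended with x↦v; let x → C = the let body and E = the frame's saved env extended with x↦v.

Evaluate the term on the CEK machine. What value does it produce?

t=0: ⟨C=(((if0 5 then 3 else 3) - (let z = 4 in z)) - (if0 (-2 - 3) then (6 * -1) else ((λp. ((λy. p) p)) 1))); E=∅; K=∅⟩
t=1: ⟨C=((if0 5 then 3 else 3) - (let z = 4 in z)); E=∅; K=[subR]⟩
t=2: ⟨C=(if0 5 then 3 else 3); E=∅; K=[subR :: subR]⟩
t=3: ⟨C=5; E=∅; K=[if0 :: subR :: subR]⟩
t=4: ⟨C=3; E=∅; K=[subR :: subR]⟩
t=5: ⟨C=(let z = 4 in z); E=∅; K=[subL(3) :: subR]⟩
t=6: ⟨C=4; E=∅; K=[let z :: subL(3) :: subR]⟩
t=7: ⟨C=z; E={z↦4}; K=[subL(3) :: subR]⟩
t=8: ⟨C=(if0 (-2 - 3) then (6 * -1) else ((λp. ((λy. p) p)) 1)); E=∅; K=[subL(-1)]⟩
t=9: ⟨C=(-2 - 3); E=∅; K=[if0 :: subL(-1)]⟩
t=10: ⟨C=-2; E=∅; K=[subR :: if0 :: subL(-1)]⟩
t=11: ⟨C=3; E=∅; K=[subL(-2) :: if0 :: subL(-1)]⟩
t=12: ⟨C=((λp. ((λy. p) p)) 1); E=∅; K=[subL(-1)]⟩
t=13: ⟨C=(λp. ((λy. p) p)); E=∅; K=[arg :: subL(-1)]⟩
t=14: ⟨C=1; E=∅; K=[fun :: subL(-1)]⟩
t=15: ⟨C=((λy. p) p); E={p↦1}; K=[subL(-1)]⟩
t=16: ⟨C=(λy. p); E={p↦1}; K=[arg :: subL(-1)]⟩
t=17: ⟨C=p; E={p↦1}; K=[fun :: subL(-1)]⟩
t=18: ⟨C=p; E={y↦1, p↦1}; K=[subL(-1)]⟩
→ final value -2

Answer: -2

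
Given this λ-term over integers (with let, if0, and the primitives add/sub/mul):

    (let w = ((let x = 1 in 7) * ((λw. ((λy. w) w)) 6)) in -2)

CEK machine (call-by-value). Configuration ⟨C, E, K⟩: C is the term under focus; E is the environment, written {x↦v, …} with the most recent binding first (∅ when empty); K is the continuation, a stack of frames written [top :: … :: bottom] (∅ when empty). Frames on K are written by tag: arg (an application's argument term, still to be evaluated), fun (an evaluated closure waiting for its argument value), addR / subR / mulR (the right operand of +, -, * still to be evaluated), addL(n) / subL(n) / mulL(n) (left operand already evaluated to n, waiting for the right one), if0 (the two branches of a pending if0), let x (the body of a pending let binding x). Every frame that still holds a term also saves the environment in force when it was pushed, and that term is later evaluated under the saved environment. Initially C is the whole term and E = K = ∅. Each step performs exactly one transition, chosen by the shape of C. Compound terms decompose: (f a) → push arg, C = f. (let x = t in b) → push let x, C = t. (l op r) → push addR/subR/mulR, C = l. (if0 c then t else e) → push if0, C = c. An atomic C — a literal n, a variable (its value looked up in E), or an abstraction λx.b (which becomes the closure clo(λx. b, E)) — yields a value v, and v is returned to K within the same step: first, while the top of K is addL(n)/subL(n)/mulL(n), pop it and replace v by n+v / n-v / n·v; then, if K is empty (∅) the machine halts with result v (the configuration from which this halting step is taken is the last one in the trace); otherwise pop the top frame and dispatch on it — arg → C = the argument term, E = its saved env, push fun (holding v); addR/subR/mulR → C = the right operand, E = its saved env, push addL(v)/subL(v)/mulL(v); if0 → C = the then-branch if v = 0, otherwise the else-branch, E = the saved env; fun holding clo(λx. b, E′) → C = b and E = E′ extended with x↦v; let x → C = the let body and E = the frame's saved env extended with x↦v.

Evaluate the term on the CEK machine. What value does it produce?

Answer: -2

Execution trace:
[0] [C=(let w = ((let x = 1 in 7) * ((λw. ((λy. w) w)) 6)) in -2) | E=∅ | K=∅]
[1] [C=((let x = 1 in 7) * ((λw. ((λy. w) w)) 6)) | E=∅ | K=[let w]]
[2] [C=(let x = 1 in 7) | E=∅ | K=[mulR :: let w]]
[3] [C=1 | E=∅ | K=[let x :: mulR :: let w]]
[4] [C=7 | E={x↦1} | K=[mulR :: let w]]
[5] [C=((λw. ((λy. w) w)) 6) | E=∅ | K=[mulL(7) :: let w]]
[6] [C=(λw. ((λy. w) w)) | E=∅ | K=[arg :: mulL(7) :: let w]]
[7] [C=6 | E=∅ | K=[fun :: mulL(7) :: let w]]
[8] [C=((λy. w) w) | E={w↦6} | K=[mulL(7) :: let w]]
[9] [C=(λy. w) | E={w↦6} | K=[arg :: mulL(7) :: let w]]
[10] [C=w | E={w↦6} | K=[fun :: mulL(7) :: let w]]
[11] [C=w | E={y↦6, w↦6} | K=[mulL(7) :: let w]]
[12] [C=-2 | E={w↦42} | K=∅]
→ final value -2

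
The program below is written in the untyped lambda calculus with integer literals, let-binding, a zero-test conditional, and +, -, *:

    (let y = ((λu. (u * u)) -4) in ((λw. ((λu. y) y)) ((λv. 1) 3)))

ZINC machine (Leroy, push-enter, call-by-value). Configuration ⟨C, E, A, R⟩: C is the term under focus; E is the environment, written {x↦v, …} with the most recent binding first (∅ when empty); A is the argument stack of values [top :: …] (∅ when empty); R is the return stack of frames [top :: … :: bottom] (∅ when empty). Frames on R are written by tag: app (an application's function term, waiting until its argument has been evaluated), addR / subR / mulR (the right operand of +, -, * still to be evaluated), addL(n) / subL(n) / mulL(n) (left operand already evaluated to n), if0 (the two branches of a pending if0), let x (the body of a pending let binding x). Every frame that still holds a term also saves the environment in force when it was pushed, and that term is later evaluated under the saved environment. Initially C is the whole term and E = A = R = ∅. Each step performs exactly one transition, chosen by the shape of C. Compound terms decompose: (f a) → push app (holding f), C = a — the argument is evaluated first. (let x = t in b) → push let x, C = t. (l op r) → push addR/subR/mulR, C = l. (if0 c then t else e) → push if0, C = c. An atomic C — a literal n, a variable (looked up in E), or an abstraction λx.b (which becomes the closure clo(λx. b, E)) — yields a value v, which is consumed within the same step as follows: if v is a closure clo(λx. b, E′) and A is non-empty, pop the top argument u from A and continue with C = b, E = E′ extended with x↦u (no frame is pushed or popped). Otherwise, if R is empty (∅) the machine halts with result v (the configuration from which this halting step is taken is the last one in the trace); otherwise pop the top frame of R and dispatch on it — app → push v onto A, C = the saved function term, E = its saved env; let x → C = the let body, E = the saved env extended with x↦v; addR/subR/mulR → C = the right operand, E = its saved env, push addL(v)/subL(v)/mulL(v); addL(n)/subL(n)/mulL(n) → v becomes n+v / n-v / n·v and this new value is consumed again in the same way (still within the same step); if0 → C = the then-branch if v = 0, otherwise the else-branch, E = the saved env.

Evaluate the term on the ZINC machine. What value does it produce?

[0] [C=(let y = ((λu. (u * u)) -4) in ((λw. ((λu. y) y)) ((λv. 1) 3))) | E=∅ | A=∅ | R=∅]
[1] [C=((λu. (u * u)) -4) | E=∅ | A=∅ | R=[let y]]
[2] [C=-4 | E=∅ | A=∅ | R=[app :: let y]]
[3] [C=(λu. (u * u)) | E=∅ | A=[-4] | R=[let y]]
[4] [C=(u * u) | E={u↦-4} | A=∅ | R=[let y]]
[5] [C=u | E={u↦-4} | A=∅ | R=[mulR :: let y]]
[6] [C=u | E={u↦-4} | A=∅ | R=[mulL(-4) :: let y]]
[7] [C=((λw. ((λu. y) y)) ((λv. 1) 3)) | E={y↦16} | A=∅ | R=∅]
[8] [C=((λv. 1) 3) | E={y↦16} | A=∅ | R=[app]]
[9] [C=3 | E={y↦16} | A=∅ | R=[app :: app]]
[10] [C=(λv. 1) | E={y↦16} | A=[3] | R=[app]]
[11] [C=1 | E={v↦3, y↦16} | A=∅ | R=[app]]
[12] [C=(λw. ((λu. y) y)) | E={y↦16} | A=[1] | R=∅]
[13] [C=((λu. y) y) | E={w↦1, y↦16} | A=∅ | R=∅]
[14] [C=y | E={w↦1, y↦16} | A=∅ | R=[app]]
[15] [C=(λu. y) | E={w↦1, y↦16} | A=[16] | R=∅]
[16] [C=y | E={u↦16, w↦1, y↦16} | A=∅ | R=∅]
→ final value 16

Answer: 16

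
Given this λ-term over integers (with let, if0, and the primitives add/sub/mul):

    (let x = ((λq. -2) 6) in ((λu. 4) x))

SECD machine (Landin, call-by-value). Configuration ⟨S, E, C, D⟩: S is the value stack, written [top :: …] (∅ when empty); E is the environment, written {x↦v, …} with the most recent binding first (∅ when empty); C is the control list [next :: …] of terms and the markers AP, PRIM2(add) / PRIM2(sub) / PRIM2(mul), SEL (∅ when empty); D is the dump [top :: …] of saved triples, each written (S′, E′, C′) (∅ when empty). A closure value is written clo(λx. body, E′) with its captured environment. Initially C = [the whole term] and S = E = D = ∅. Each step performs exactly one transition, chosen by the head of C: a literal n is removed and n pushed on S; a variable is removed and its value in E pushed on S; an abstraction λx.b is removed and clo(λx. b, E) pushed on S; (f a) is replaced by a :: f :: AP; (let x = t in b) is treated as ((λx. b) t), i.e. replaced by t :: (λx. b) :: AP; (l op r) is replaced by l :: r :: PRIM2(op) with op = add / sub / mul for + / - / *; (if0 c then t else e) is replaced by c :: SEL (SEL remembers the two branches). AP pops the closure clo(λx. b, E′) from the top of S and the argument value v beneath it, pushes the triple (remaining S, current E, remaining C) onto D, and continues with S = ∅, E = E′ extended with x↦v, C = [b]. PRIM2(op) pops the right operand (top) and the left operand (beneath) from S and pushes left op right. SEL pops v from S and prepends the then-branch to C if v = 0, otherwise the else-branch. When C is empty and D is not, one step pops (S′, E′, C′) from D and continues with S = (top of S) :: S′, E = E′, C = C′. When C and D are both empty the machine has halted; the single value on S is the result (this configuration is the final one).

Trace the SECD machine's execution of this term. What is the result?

0. <S=∅, E=∅, C=[(let x = ((λq. -2) 6) in ((λu. 4) x))], D=∅>
1. <S=∅, E=∅, C=[((λq. -2) 6) :: (λx. ((λu. 4) x)) :: AP], D=∅>
2. <S=∅, E=∅, C=[6 :: (λq. -2) :: AP :: (λx. ((λu. 4) x)) :: AP], D=∅>
3. <S=[6], E=∅, C=[(λq. -2) :: AP :: (λx. ((λu. 4) x)) :: AP], D=∅>
4. <S=[clo(λq. -2, ∅) :: 6], E=∅, C=[AP :: (λx. ((λu. 4) x)) :: AP], D=∅>
5. <S=∅, E={q↦6}, C=[-2], D=[(∅, ∅, [(λx. ((λu. 4) x)) :: AP])]>
6. <S=[-2], E={q↦6}, C=∅, D=[(∅, ∅, [(λx. ((λu. 4) x)) :: AP])]>
7. <S=[-2], E=∅, C=[(λx. ((λu. 4) x)) :: AP], D=∅>
8. <S=[clo(λx. ((λu. 4) x), ∅) :: -2], E=∅, C=[AP], D=∅>
9. <S=∅, E={x↦-2}, C=[((λu. 4) x)], D=[(∅, ∅, ∅)]>
10. <S=∅, E={x↦-2}, C=[x :: (λu. 4) :: AP], D=[(∅, ∅, ∅)]>
11. <S=[-2], E={x↦-2}, C=[(λu. 4) :: AP], D=[(∅, ∅, ∅)]>
12. <S=[clo(λu. 4, {x↦-2}) :: -2], E={x↦-2}, C=[AP], D=[(∅, ∅, ∅)]>
13. <S=∅, E={u↦-2, x↦-2}, C=[4], D=[(∅, {x↦-2}, ∅) :: (∅, ∅, ∅)]>
14. <S=[4], E={u↦-2, x↦-2}, C=∅, D=[(∅, {x↦-2}, ∅) :: (∅, ∅, ∅)]>
15. <S=[4], E={x↦-2}, C=∅, D=[(∅, ∅, ∅)]>
16. <S=[4], E=∅, C=∅, D=∅>
→ final value 4

Answer: 4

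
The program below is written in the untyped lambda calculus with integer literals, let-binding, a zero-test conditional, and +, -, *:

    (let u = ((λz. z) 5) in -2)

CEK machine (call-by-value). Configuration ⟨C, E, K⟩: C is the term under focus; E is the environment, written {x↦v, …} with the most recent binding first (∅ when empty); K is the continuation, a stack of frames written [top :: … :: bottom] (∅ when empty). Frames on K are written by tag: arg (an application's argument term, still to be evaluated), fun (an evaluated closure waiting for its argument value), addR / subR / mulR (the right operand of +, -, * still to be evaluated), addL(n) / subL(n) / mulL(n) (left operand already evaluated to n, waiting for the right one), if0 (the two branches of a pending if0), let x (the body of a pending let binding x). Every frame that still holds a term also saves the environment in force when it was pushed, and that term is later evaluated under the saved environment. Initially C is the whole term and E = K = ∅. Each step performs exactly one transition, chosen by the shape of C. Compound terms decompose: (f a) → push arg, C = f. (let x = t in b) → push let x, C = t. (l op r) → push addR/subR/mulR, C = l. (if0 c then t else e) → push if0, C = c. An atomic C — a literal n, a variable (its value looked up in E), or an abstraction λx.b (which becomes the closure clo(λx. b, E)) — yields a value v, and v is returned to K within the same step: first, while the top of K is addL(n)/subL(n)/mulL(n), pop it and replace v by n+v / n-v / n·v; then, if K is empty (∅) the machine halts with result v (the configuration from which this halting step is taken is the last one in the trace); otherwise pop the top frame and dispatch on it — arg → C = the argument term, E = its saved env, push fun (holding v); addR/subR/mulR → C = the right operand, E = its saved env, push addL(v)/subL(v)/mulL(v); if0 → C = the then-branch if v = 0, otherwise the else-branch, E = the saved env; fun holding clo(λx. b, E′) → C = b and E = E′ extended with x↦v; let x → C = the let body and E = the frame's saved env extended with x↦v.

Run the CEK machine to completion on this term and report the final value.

Answer: -2

Machine steps:
step 0: [C=(let u = ((λz. z) 5) in -2) | E=∅ | K=∅]
step 1: [C=((λz. z) 5) | E=∅ | K=[let u]]
step 2: [C=(λz. z) | E=∅ | K=[arg :: let u]]
step 3: [C=5 | E=∅ | K=[fun :: let u]]
step 4: [C=z | E={z↦5} | K=[let u]]
step 5: [C=-2 | E={u↦5} | K=∅]
→ final value -2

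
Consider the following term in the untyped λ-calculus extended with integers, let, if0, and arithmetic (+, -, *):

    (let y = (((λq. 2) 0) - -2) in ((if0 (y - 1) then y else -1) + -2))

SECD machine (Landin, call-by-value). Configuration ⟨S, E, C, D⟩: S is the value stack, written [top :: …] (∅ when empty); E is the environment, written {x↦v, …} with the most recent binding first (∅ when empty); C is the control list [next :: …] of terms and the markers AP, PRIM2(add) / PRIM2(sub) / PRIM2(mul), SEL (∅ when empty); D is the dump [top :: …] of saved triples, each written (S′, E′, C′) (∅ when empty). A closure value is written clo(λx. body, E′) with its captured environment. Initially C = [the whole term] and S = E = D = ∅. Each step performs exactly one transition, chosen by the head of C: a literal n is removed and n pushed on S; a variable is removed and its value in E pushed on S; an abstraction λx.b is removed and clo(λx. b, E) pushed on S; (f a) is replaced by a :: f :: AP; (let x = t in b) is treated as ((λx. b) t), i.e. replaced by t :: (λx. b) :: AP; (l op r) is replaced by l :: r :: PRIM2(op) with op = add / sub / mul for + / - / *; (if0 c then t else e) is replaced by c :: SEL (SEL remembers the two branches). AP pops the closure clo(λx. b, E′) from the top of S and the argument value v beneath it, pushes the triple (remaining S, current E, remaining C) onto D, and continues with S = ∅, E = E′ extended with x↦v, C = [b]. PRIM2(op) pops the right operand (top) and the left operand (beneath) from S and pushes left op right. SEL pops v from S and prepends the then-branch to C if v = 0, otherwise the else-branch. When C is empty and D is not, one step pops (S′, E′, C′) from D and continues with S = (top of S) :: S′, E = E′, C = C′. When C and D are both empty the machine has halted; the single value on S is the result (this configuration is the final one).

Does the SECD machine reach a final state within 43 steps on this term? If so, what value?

0. [S=∅ | E=∅ | C=[(let y = (((λq. 2) 0) - -2) in ((if0 (y - 1) then y else -1) + -2))] | D=∅]
1. [S=∅ | E=∅ | C=[(((λq. 2) 0) - -2) :: (λy. ((if0 (y - 1) then y else -1) + -2)) :: AP] | D=∅]
2. [S=∅ | E=∅ | C=[((λq. 2) 0) :: -2 :: PRIM2(sub) :: (λy. ((if0 (y - 1) then y else -1) + -2)) :: AP] | D=∅]
3. [S=∅ | E=∅ | C=[0 :: (λq. 2) :: AP :: -2 :: PRIM2(sub) :: (λy. ((if0 (y - 1) then y else -1) + -2)) :: AP] | D=∅]
4. [S=[0] | E=∅ | C=[(λq. 2) :: AP :: -2 :: PRIM2(sub) :: (λy. ((if0 (y - 1) then y else -1) + -2)) :: AP] | D=∅]
5. [S=[clo(λq. 2, ∅) :: 0] | E=∅ | C=[AP :: -2 :: PRIM2(sub) :: (λy. ((if0 (y - 1) then y else -1) + -2)) :: AP] | D=∅]
6. [S=∅ | E={q↦0} | C=[2] | D=[(∅, ∅, [-2 :: PRIM2(sub) :: (λy. ((if0 (y - 1) then y else -1) + -2)) :: AP])]]
7. [S=[2] | E={q↦0} | C=∅ | D=[(∅, ∅, [-2 :: PRIM2(sub) :: (λy. ((if0 (y - 1) then y else -1) + -2)) :: AP])]]
8. [S=[2] | E=∅ | C=[-2 :: PRIM2(sub) :: (λy. ((if0 (y - 1) then y else -1) + -2)) :: AP] | D=∅]
9. [S=[-2 :: 2] | E=∅ | C=[PRIM2(sub) :: (λy. ((if0 (y - 1) then y else -1) + -2)) :: AP] | D=∅]
10. [S=[4] | E=∅ | C=[(λy. ((if0 (y - 1) then y else -1) + -2)) :: AP] | D=∅]
11. [S=[clo(λy. ((if0 (y - 1) then y else -1) + -2), ∅) :: 4] | E=∅ | C=[AP] | D=∅]
12. [S=∅ | E={y↦4} | C=[((if0 (y - 1) then y else -1) + -2)] | D=[(∅, ∅, ∅)]]
13. [S=∅ | E={y↦4} | C=[(if0 (y - 1) then y else -1) :: -2 :: PRIM2(add)] | D=[(∅, ∅, ∅)]]
14. [S=∅ | E={y↦4} | C=[(y - 1) :: SEL :: -2 :: PRIM2(add)] | D=[(∅, ∅, ∅)]]
15. [S=∅ | E={y↦4} | C=[y :: 1 :: PRIM2(sub) :: SEL :: -2 :: PRIM2(add)] | D=[(∅, ∅, ∅)]]
16. [S=[4] | E={y↦4} | C=[1 :: PRIM2(sub) :: SEL :: -2 :: PRIM2(add)] | D=[(∅, ∅, ∅)]]
17. [S=[1 :: 4] | E={y↦4} | C=[PRIM2(sub) :: SEL :: -2 :: PRIM2(add)] | D=[(∅, ∅, ∅)]]
18. [S=[3] | E={y↦4} | C=[SEL :: -2 :: PRIM2(add)] | D=[(∅, ∅, ∅)]]
19. [S=∅ | E={y↦4} | C=[-1 :: -2 :: PRIM2(add)] | D=[(∅, ∅, ∅)]]
20. [S=[-1] | E={y↦4} | C=[-2 :: PRIM2(add)] | D=[(∅, ∅, ∅)]]
21. [S=[-2 :: -1] | E={y↦4} | C=[PRIM2(add)] | D=[(∅, ∅, ∅)]]
22. [S=[-3] | E={y↦4} | C=∅ | D=[(∅, ∅, ∅)]]
23. [S=[-3] | E=∅ | C=∅ | D=∅]
→ final value -3

Answer: -3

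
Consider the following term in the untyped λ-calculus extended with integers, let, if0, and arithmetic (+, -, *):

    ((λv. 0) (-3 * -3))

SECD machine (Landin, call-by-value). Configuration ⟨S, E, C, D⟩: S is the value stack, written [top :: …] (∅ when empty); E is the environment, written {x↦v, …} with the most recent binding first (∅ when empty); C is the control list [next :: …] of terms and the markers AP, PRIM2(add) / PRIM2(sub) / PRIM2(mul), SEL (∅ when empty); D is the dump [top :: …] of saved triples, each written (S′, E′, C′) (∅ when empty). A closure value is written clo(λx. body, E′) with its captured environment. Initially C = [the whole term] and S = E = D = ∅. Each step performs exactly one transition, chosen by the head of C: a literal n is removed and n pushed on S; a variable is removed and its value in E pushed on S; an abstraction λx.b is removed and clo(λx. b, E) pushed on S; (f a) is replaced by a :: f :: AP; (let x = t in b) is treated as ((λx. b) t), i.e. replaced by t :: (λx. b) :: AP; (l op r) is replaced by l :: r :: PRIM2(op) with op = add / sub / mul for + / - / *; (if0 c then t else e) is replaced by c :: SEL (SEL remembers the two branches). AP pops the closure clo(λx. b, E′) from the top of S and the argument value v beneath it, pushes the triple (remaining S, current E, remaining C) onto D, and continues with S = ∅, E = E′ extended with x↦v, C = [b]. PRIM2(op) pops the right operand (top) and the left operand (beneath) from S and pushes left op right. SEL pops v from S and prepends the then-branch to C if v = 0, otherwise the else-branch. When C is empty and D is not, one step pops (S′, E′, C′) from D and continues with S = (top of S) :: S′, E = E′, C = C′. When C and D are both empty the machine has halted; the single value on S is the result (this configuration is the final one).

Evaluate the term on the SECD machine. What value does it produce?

[0] <S=∅, E=∅, C=[((λv. 0) (-3 * -3))], D=∅>
[1] <S=∅, E=∅, C=[(-3 * -3) :: (λv. 0) :: AP], D=∅>
[2] <S=∅, E=∅, C=[-3 :: -3 :: PRIM2(mul) :: (λv. 0) :: AP], D=∅>
[3] <S=[-3], E=∅, C=[-3 :: PRIM2(mul) :: (λv. 0) :: AP], D=∅>
[4] <S=[-3 :: -3], E=∅, C=[PRIM2(mul) :: (λv. 0) :: AP], D=∅>
[5] <S=[9], E=∅, C=[(λv. 0) :: AP], D=∅>
[6] <S=[clo(λv. 0, ∅) :: 9], E=∅, C=[AP], D=∅>
[7] <S=∅, E={v↦9}, C=[0], D=[(∅, ∅, ∅)]>
[8] <S=[0], E={v↦9}, C=∅, D=[(∅, ∅, ∅)]>
[9] <S=[0], E=∅, C=∅, D=∅>
→ final value 0

Answer: 0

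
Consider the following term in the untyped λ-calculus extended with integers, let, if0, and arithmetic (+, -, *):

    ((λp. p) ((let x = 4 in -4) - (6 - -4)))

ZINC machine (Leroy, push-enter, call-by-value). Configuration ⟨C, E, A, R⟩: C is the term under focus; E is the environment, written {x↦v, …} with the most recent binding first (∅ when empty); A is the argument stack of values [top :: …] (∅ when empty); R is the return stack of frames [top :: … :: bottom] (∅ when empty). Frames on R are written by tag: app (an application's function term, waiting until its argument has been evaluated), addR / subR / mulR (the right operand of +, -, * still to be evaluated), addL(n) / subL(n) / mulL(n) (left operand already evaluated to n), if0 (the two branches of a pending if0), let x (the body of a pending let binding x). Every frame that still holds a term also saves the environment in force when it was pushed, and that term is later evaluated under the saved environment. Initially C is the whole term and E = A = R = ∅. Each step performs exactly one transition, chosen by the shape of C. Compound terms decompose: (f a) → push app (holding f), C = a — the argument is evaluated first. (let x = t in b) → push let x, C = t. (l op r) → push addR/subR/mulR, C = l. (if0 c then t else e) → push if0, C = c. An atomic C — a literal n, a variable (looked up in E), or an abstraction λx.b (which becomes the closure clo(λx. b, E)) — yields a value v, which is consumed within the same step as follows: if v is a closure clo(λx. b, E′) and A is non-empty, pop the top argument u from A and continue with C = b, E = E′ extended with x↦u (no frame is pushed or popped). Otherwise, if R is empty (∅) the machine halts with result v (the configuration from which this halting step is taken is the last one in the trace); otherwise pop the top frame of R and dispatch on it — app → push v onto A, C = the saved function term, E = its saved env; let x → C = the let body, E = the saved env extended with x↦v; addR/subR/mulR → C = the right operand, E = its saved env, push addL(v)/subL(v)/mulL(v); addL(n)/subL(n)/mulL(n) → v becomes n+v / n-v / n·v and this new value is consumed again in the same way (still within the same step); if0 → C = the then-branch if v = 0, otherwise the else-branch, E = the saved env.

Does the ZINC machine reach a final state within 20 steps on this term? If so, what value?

Answer: -14

Machine steps:
step 0: ⟨C=((λp. p) ((let x = 4 in -4) - (6 - -4))); E=∅; A=∅; R=∅⟩
step 1: ⟨C=((let x = 4 in -4) - (6 - -4)); E=∅; A=∅; R=[app]⟩
step 2: ⟨C=(let x = 4 in -4); E=∅; A=∅; R=[subR :: app]⟩
step 3: ⟨C=4; E=∅; A=∅; R=[let x :: subR :: app]⟩
step 4: ⟨C=-4; E={x↦4}; A=∅; R=[subR :: app]⟩
step 5: ⟨C=(6 - -4); E=∅; A=∅; R=[subL(-4) :: app]⟩
step 6: ⟨C=6; E=∅; A=∅; R=[subR :: subL(-4) :: app]⟩
step 7: ⟨C=-4; E=∅; A=∅; R=[subL(6) :: subL(-4) :: app]⟩
step 8: ⟨C=(λp. p); E=∅; A=[-14]; R=∅⟩
step 9: ⟨C=p; E={p↦-14}; A=∅; R=∅⟩
→ final value -14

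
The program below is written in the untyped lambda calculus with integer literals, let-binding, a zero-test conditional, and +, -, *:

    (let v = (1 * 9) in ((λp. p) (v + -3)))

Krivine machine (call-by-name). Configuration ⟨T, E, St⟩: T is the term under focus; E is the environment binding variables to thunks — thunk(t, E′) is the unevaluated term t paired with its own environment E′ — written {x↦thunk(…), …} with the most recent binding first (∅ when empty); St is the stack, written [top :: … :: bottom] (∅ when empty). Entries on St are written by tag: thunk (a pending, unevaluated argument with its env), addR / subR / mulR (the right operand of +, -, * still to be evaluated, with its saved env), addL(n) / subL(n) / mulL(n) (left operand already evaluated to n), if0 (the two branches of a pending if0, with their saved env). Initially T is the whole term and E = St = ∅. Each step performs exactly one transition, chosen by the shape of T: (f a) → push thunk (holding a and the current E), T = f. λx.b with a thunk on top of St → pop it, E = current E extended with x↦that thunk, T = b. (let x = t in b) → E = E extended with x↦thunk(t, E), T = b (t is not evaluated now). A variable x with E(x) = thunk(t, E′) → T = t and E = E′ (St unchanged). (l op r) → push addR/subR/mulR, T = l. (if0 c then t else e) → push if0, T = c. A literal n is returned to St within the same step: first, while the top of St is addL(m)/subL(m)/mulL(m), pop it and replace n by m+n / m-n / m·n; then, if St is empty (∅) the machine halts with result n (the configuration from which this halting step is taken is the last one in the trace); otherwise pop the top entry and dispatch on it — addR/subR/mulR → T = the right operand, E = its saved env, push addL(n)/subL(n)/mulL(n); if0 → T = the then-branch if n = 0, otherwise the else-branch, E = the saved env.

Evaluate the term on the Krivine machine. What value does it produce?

0. [T=(let v = (1 * 9) in ((λp. p) (v + -3))) | E=∅ | St=∅]
1. [T=((λp. p) (v + -3)) | E={v↦thunk((1 * 9), ∅)} | St=∅]
2. [T=(λp. p) | E={v↦thunk((1 * 9), ∅)} | St=[thunk]]
3. [T=p | E={p↦thunk((v + -3), {v↦thunk((1 * 9), ∅)}), v↦thunk((1 * 9), ∅)} | St=∅]
4. [T=(v + -3) | E={v↦thunk((1 * 9), ∅)} | St=∅]
5. [T=v | E={v↦thunk((1 * 9), ∅)} | St=[addR]]
6. [T=(1 * 9) | E=∅ | St=[addR]]
7. [T=1 | E=∅ | St=[mulR :: addR]]
8. [T=9 | E=∅ | St=[mulL(1) :: addR]]
9. [T=-3 | E={v↦thunk((1 * 9), ∅)} | St=[addL(9)]]
→ final value 6

Answer: 6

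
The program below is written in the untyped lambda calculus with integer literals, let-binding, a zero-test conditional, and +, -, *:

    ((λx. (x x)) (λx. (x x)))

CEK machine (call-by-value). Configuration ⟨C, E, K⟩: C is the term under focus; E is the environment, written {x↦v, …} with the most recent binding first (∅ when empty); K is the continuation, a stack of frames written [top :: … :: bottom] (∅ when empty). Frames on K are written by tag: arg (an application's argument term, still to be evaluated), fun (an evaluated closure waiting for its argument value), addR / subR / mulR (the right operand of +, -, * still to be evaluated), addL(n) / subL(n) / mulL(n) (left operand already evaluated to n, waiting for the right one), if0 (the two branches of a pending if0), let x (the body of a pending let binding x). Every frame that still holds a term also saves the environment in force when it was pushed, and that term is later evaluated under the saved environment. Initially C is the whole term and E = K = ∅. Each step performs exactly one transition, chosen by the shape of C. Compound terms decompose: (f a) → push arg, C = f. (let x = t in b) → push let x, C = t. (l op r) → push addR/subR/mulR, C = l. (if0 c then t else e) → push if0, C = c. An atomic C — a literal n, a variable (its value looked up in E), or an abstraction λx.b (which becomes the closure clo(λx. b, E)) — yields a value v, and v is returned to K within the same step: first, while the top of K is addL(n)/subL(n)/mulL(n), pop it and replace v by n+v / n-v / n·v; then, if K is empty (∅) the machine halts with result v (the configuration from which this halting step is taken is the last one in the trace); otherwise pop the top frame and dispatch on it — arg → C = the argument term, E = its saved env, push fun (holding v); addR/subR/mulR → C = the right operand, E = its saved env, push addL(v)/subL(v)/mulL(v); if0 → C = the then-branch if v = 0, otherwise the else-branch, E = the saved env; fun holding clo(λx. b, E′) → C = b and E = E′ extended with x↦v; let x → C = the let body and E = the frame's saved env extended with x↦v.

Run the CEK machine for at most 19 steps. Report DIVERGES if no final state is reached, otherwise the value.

Answer: DIVERGES (no final state within 19 steps)

Execution trace:
t=0: <C=((λx. (x x)) (λx. (x x))), E=∅, K=∅>
t=1: <C=(λx. (x x)), E=∅, K=[arg]>
t=2: <C=(λx. (x x)), E=∅, K=[fun]>
t=3: <C=(x x), E={x↦clo(λx. (x x), ∅)}, K=∅>
t=4: <C=x, E={x↦clo(λx. (x x), ∅)}, K=[arg]>
t=5: <C=x, E={x↦clo(λx. (x x), ∅)}, K=[fun]>
… configuration repeats with period 3 (steps 3–5 recur indefinitely) …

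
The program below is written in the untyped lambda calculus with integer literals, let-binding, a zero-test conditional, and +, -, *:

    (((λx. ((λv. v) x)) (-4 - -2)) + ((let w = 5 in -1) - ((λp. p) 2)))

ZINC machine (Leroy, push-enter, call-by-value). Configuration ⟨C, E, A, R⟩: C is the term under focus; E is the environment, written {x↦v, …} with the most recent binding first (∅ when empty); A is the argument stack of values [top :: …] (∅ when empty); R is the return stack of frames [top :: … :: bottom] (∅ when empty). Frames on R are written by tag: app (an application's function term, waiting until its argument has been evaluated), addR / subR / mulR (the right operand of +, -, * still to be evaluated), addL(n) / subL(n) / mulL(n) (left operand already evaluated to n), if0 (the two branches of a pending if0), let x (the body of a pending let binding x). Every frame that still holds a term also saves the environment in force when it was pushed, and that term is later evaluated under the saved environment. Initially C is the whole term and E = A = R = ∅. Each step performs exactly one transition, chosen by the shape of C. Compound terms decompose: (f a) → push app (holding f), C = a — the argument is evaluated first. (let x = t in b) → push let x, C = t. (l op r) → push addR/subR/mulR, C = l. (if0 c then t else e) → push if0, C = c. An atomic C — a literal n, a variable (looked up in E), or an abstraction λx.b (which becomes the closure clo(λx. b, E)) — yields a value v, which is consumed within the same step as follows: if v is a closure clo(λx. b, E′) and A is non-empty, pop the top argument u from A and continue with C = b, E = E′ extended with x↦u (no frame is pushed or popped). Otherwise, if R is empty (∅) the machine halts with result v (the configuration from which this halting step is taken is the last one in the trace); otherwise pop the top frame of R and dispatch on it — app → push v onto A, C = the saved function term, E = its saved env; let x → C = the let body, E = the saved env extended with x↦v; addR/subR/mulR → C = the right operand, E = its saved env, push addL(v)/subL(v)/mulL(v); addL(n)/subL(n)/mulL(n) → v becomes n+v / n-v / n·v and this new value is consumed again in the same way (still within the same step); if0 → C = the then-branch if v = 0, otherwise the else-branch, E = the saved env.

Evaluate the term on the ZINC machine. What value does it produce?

Answer: -5

Derivation:
[0] ⟨C=(((λx. ((λv. v) x)) (-4 - -2)) + ((let w = 5 in -1) - ((λp. p) 2))); E=∅; A=∅; R=∅⟩
[1] ⟨C=((λx. ((λv. v) x)) (-4 - -2)); E=∅; A=∅; R=[addR]⟩
[2] ⟨C=(-4 - -2); E=∅; A=∅; R=[app :: addR]⟩
[3] ⟨C=-4; E=∅; A=∅; R=[subR :: app :: addR]⟩
[4] ⟨C=-2; E=∅; A=∅; R=[subL(-4) :: app :: addR]⟩
[5] ⟨C=(λx. ((λv. v) x)); E=∅; A=[-2]; R=[addR]⟩
[6] ⟨C=((λv. v) x); E={x↦-2}; A=∅; R=[addR]⟩
[7] ⟨C=x; E={x↦-2}; A=∅; R=[app :: addR]⟩
[8] ⟨C=(λv. v); E={x↦-2}; A=[-2]; R=[addR]⟩
[9] ⟨C=v; E={v↦-2, x↦-2}; A=∅; R=[addR]⟩
[10] ⟨C=((let w = 5 in -1) - ((λp. p) 2)); E=∅; A=∅; R=[addL(-2)]⟩
[11] ⟨C=(let w = 5 in -1); E=∅; A=∅; R=[subR :: addL(-2)]⟩
[12] ⟨C=5; E=∅; A=∅; R=[let w :: subR :: addL(-2)]⟩
[13] ⟨C=-1; E={w↦5}; A=∅; R=[subR :: addL(-2)]⟩
[14] ⟨C=((λp. p) 2); E=∅; A=∅; R=[subL(-1) :: addL(-2)]⟩
[15] ⟨C=2; E=∅; A=∅; R=[app :: subL(-1) :: addL(-2)]⟩
[16] ⟨C=(λp. p); E=∅; A=[2]; R=[subL(-1) :: addL(-2)]⟩
[17] ⟨C=p; E={p↦2}; A=∅; R=[subL(-1) :: addL(-2)]⟩
→ final value -5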